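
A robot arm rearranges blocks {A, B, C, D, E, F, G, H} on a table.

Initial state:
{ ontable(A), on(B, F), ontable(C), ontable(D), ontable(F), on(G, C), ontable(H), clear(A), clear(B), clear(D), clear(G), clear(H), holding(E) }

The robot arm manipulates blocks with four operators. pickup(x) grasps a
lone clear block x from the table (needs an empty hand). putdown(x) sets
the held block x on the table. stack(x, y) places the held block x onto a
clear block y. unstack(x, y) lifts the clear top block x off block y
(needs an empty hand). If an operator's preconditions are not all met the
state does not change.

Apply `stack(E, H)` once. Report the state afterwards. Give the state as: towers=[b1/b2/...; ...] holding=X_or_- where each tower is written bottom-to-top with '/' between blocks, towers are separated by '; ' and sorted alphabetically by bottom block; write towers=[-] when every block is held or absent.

towers=[A; C/G; D; F/B; H/E] holding=-

before: towers=[A; C/G; D; F/B; H] holding=E
pre[stack(E, H)]: holding(E) yes, clear(H) yes, E≠H yes
all met → apply stack(E, H)
after:  towers=[A; C/G; D; F/B; H/E] holding=-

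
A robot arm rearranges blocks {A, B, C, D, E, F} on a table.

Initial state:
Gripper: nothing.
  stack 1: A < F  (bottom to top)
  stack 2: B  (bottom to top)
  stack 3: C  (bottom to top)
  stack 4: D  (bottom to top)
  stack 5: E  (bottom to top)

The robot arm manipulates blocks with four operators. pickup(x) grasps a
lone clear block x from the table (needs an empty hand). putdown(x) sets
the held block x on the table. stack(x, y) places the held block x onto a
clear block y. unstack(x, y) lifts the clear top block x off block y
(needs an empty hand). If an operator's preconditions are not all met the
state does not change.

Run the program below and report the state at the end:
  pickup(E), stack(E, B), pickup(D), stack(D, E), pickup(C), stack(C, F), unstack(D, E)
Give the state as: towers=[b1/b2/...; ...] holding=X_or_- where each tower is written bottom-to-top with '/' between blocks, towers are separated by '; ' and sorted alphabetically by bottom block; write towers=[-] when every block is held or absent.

step 1 (pickup(E)): towers=[A/F; B; C; D] holding=E
step 2 (stack(E, B)): towers=[A/F; B/E; C; D] holding=-
step 3 (pickup(D)): towers=[A/F; B/E; C] holding=D
step 4 (stack(D, E)): towers=[A/F; B/E/D; C] holding=-
step 5 (pickup(C)): towers=[A/F; B/E/D] holding=C
step 6 (stack(C, F)): towers=[A/F/C; B/E/D] holding=-
step 7 (unstack(D, E)): towers=[A/F/C; B/E] holding=D

towers=[A/F/C; B/E] holding=D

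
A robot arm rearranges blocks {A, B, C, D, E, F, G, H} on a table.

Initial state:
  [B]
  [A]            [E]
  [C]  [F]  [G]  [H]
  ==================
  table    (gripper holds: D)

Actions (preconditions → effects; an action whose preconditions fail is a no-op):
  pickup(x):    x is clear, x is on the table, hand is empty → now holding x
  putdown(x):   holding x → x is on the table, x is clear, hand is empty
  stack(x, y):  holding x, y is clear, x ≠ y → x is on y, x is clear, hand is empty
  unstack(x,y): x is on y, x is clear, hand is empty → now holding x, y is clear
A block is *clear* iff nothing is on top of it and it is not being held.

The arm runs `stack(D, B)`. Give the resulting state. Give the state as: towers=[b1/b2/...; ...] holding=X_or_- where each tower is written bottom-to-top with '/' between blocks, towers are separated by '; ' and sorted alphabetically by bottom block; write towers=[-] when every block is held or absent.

before: towers=[C/A/B; F; G; H/E] holding=D
pre[stack(D, B)]: holding(D) yes, clear(B) yes, D≠B yes
all met → apply stack(D, B)
after:  towers=[C/A/B/D; F; G; H/E] holding=-

towers=[C/A/B/D; F; G; H/E] holding=-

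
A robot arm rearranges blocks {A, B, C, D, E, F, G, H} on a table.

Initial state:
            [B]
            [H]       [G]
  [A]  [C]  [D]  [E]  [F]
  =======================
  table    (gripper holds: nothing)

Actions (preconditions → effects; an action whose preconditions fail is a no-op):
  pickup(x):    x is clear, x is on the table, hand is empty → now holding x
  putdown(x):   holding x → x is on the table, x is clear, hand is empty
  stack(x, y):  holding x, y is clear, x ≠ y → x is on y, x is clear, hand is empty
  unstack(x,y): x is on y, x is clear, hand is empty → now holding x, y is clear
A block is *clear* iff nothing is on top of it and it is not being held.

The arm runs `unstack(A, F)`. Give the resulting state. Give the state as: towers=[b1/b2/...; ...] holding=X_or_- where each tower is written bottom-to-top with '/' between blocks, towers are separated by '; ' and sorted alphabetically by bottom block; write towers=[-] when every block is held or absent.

towers=[A; C; D/H/B; E; F/G] holding=-

before: towers=[A; C; D/H/B; E; F/G] holding=-
pre[unstack(A, F)]: on(A,F) ✗, clear(A) ✓, handempty ✓
on(A,F) unmet → unstack(A, F) is a no-op
after:  towers=[A; C; D/H/B; E; F/G] holding=-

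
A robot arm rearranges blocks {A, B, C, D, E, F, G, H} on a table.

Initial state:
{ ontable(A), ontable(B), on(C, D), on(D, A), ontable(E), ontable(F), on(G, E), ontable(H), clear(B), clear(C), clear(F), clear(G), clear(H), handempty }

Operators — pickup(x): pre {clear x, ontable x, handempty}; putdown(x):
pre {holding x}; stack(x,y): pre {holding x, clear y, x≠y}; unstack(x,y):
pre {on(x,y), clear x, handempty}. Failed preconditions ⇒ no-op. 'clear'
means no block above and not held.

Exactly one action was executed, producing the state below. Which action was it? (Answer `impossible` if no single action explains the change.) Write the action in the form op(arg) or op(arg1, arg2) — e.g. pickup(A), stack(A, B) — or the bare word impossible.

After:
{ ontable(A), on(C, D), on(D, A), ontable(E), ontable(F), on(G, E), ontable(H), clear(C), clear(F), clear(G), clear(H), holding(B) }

target: towers=[A/D/C; E/G; F; H] holding=B
     unstack(G, E) → towers=[A/D/C; B; E; F; H] holding=G
         pickup(H) → towers=[A/D/C; B; E/G; F] holding=H
         pickup(B) → towers=[A/D/C; E/G; F; H] holding=B  ← match
         pickup(F) → towers=[A/D/C; B; E/G; H] holding=F
     unstack(C, D) → towers=[A/D; B; E/G; F; H] holding=C

pickup(B)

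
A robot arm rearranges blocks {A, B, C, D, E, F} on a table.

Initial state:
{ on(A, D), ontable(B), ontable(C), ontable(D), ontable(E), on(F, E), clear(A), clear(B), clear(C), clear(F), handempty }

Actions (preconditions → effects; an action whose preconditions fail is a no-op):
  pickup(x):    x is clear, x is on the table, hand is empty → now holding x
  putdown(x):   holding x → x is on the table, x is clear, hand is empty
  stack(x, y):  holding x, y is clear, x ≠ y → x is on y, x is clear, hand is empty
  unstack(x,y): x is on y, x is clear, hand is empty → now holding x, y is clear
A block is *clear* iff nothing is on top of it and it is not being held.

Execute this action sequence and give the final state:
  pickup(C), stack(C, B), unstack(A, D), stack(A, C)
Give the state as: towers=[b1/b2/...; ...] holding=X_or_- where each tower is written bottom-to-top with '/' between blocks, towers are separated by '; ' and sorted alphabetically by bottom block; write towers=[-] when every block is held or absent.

step 1 (pickup(C)): towers=[B; D/A; E/F] holding=C
step 2 (stack(C, B)): towers=[B/C; D/A; E/F] holding=-
step 3 (unstack(A, D)): towers=[B/C; D; E/F] holding=A
step 4 (stack(A, C)): towers=[B/C/A; D; E/F] holding=-

towers=[B/C/A; D; E/F] holding=-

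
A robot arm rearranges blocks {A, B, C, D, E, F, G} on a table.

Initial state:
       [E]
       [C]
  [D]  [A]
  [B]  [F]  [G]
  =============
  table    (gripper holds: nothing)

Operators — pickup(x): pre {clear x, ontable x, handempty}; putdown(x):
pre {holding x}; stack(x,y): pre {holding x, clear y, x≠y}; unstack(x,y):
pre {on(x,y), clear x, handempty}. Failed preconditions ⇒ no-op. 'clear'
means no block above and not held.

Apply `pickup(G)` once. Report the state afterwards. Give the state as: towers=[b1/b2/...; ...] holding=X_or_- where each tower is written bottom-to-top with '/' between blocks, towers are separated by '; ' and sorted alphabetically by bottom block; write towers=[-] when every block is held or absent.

towers=[B/D; F/A/C/E] holding=G

before: towers=[B/D; F/A/C/E; G] holding=-
pre[pickup(G)]: clear(G) yes, ontable(G) yes, handempty yes
all met → apply pickup(G)
after:  towers=[B/D; F/A/C/E] holding=G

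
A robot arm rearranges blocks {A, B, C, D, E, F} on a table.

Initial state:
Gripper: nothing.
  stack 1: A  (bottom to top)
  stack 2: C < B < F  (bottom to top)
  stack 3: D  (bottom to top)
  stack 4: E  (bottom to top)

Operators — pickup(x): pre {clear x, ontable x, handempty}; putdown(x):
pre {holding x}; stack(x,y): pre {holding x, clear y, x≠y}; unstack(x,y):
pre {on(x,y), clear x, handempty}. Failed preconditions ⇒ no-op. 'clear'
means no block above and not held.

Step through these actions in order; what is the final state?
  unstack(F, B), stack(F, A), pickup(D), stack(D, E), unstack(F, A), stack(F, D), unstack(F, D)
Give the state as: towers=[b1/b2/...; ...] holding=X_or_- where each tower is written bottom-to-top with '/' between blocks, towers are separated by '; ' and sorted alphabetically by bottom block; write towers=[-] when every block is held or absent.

towers=[A; C/B; E/D] holding=F

step 1 (unstack(F, B)): towers=[A; C/B; D; E] holding=F
step 2 (stack(F, A)): towers=[A/F; C/B; D; E] holding=-
step 3 (pickup(D)): towers=[A/F; C/B; E] holding=D
step 4 (stack(D, E)): towers=[A/F; C/B; E/D] holding=-
step 5 (unstack(F, A)): towers=[A; C/B; E/D] holding=F
step 6 (stack(F, D)): towers=[A; C/B; E/D/F] holding=-
step 7 (unstack(F, D)): towers=[A; C/B; E/D] holding=F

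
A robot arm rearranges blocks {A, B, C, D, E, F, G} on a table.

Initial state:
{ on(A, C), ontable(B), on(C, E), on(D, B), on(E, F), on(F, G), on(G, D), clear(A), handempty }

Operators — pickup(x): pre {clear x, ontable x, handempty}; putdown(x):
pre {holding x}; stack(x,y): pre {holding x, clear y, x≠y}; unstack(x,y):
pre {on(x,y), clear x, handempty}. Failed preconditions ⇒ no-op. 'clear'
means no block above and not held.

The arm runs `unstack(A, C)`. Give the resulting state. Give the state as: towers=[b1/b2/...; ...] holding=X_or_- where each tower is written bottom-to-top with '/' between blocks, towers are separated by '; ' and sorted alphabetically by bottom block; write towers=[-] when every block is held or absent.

towers=[B/D/G/F/E/C] holding=A

before: towers=[B/D/G/F/E/C/A] holding=-
pre[unstack(A, C)]: on(A,C) ✓, clear(A) ✓, handempty ✓
all met → apply unstack(A, C)
after:  towers=[B/D/G/F/E/C] holding=A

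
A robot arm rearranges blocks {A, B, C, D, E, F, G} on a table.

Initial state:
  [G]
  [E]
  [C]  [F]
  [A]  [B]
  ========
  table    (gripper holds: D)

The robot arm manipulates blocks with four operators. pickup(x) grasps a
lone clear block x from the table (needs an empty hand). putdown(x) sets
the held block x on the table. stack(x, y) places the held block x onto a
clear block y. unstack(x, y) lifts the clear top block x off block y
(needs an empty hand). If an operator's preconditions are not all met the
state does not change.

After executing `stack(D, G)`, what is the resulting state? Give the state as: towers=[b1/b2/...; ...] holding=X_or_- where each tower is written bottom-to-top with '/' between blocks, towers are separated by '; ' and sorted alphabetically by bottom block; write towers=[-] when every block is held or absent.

before: towers=[A/C/E/G; B/F] holding=D
pre[stack(D, G)]: holding(D) yes, clear(G) yes, D≠G yes
all met → apply stack(D, G)
after:  towers=[A/C/E/G/D; B/F] holding=-

towers=[A/C/E/G/D; B/F] holding=-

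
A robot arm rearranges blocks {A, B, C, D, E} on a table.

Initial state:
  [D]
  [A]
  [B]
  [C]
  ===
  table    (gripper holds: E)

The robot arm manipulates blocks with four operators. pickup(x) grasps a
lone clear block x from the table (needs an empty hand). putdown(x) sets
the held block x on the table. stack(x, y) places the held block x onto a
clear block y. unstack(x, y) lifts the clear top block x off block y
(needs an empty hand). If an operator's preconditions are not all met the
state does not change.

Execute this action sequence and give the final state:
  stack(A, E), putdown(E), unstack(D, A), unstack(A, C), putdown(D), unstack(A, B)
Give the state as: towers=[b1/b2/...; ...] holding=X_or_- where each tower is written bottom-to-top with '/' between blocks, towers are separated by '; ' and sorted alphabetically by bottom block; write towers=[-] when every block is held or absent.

step 1 (stack(A, E)) [no-op]: towers=[C/B/A/D] holding=E
step 2 (putdown(E)): towers=[C/B/A/D; E] holding=-
step 3 (unstack(D, A)): towers=[C/B/A; E] holding=D
step 4 (unstack(A, C)) [no-op]: towers=[C/B/A; E] holding=D
step 5 (putdown(D)): towers=[C/B/A; D; E] holding=-
step 6 (unstack(A, B)): towers=[C/B; D; E] holding=A

towers=[C/B; D; E] holding=A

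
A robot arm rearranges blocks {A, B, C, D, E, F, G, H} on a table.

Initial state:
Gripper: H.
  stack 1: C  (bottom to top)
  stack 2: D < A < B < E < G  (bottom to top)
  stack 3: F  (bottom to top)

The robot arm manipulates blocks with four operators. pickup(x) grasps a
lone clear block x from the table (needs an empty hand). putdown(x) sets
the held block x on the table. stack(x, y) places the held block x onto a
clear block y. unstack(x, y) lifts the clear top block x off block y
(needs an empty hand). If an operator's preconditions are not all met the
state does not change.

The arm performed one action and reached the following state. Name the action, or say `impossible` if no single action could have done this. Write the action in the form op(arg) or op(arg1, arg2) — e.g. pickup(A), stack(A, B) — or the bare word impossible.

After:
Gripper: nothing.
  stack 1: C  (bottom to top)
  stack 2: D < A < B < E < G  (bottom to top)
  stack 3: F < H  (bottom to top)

target: towers=[C; D/A/B/E/G; F/H] holding=-
        putdown(H) → towers=[C; D/A/B/E/G; F; H] holding=-
       stack(H, G) → towers=[C; D/A/B/E/G/H; F] holding=-
       stack(H, F) → towers=[C; D/A/B/E/G; F/H] holding=-  ← match
       stack(H, C) → towers=[C/H; D/A/B/E/G; F] holding=-

stack(H, F)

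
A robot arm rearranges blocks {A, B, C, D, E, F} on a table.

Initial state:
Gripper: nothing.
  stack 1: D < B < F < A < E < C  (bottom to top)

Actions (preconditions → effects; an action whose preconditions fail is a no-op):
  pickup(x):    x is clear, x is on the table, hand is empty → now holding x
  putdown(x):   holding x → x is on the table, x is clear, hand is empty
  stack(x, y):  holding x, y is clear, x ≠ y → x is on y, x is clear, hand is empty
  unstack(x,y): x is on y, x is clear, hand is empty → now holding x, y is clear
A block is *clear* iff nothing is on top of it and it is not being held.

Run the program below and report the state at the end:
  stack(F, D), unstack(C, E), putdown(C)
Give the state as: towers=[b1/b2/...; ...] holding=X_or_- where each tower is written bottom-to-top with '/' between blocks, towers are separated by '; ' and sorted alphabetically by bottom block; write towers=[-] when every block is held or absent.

step 1 (stack(F, D)) [no-op]: towers=[D/B/F/A/E/C] holding=-
step 2 (unstack(C, E)): towers=[D/B/F/A/E] holding=C
step 3 (putdown(C)): towers=[C; D/B/F/A/E] holding=-

towers=[C; D/B/F/A/E] holding=-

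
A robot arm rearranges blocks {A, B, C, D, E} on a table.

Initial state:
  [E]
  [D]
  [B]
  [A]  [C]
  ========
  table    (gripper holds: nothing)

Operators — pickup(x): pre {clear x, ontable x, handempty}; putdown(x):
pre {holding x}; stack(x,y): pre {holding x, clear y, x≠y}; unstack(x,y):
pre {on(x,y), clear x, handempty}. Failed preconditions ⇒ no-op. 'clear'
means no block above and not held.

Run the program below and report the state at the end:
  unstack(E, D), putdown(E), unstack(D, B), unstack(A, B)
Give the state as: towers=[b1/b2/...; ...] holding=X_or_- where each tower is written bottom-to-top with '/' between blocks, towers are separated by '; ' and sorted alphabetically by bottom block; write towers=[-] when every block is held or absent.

towers=[A/B; C; E] holding=D

step 1 (unstack(E, D)): towers=[A/B/D; C] holding=E
step 2 (putdown(E)): towers=[A/B/D; C; E] holding=-
step 3 (unstack(D, B)): towers=[A/B; C; E] holding=D
step 4 (unstack(A, B)) [no-op]: towers=[A/B; C; E] holding=D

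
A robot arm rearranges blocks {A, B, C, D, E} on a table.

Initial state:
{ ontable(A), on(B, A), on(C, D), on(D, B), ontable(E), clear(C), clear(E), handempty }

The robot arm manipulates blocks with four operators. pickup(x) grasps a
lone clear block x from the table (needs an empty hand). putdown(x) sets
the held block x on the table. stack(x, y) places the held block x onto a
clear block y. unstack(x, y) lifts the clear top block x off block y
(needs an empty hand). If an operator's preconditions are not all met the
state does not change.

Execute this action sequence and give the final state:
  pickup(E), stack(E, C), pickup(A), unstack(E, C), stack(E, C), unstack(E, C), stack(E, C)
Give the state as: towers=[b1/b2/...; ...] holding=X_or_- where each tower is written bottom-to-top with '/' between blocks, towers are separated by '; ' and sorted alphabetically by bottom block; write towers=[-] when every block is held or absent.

towers=[A/B/D/C/E] holding=-

step 1 (pickup(E)): towers=[A/B/D/C] holding=E
step 2 (stack(E, C)): towers=[A/B/D/C/E] holding=-
step 3 (pickup(A)) [no-op]: towers=[A/B/D/C/E] holding=-
step 4 (unstack(E, C)): towers=[A/B/D/C] holding=E
step 5 (stack(E, C)): towers=[A/B/D/C/E] holding=-
step 6 (unstack(E, C)): towers=[A/B/D/C] holding=E
step 7 (stack(E, C)): towers=[A/B/D/C/E] holding=-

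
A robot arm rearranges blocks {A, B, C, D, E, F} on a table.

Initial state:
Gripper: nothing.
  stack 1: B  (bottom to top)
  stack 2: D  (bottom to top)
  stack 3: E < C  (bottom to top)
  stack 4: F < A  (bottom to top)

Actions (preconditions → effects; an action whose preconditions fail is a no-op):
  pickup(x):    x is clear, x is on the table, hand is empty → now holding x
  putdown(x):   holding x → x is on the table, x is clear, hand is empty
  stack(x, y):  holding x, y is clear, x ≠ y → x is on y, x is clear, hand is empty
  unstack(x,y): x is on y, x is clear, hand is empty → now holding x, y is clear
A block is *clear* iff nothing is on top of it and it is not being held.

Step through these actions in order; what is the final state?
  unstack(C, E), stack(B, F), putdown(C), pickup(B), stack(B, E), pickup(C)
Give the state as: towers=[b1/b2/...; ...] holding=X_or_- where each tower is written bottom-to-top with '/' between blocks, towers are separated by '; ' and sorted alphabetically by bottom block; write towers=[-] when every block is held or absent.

step 1 (unstack(C, E)): towers=[B; D; E; F/A] holding=C
step 2 (stack(B, F)) [no-op]: towers=[B; D; E; F/A] holding=C
step 3 (putdown(C)): towers=[B; C; D; E; F/A] holding=-
step 4 (pickup(B)): towers=[C; D; E; F/A] holding=B
step 5 (stack(B, E)): towers=[C; D; E/B; F/A] holding=-
step 6 (pickup(C)): towers=[D; E/B; F/A] holding=C

towers=[D; E/B; F/A] holding=C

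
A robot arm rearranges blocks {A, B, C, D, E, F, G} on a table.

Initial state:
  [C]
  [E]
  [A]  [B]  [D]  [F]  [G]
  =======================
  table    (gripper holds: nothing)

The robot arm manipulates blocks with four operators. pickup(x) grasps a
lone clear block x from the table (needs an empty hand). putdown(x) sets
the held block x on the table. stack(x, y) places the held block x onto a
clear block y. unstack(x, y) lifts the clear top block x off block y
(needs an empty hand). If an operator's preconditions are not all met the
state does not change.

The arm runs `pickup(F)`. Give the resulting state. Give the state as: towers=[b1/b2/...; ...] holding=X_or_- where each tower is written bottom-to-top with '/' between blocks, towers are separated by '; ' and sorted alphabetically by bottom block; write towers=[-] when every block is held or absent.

towers=[A/E/C; B; D; G] holding=F

before: towers=[A/E/C; B; D; F; G] holding=-
pre[pickup(F)]: clear(F) ok, ontable(F) ok, handempty ok
all met → apply pickup(F)
after:  towers=[A/E/C; B; D; G] holding=F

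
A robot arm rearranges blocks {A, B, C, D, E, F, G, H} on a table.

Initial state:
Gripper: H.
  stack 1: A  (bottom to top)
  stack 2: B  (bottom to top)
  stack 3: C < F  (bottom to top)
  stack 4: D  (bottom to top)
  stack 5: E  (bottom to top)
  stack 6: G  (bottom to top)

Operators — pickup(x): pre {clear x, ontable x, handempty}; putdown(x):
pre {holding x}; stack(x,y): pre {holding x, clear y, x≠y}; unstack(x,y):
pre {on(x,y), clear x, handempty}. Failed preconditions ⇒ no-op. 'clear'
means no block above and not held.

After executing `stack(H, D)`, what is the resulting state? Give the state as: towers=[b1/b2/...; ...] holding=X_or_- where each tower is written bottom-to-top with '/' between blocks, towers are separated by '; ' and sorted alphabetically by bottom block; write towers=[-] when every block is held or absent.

towers=[A; B; C/F; D/H; E; G] holding=-

before: towers=[A; B; C/F; D; E; G] holding=H
pre[stack(H, D)]: holding(H) yes, clear(D) yes, H≠D yes
all met → apply stack(H, D)
after:  towers=[A; B; C/F; D/H; E; G] holding=-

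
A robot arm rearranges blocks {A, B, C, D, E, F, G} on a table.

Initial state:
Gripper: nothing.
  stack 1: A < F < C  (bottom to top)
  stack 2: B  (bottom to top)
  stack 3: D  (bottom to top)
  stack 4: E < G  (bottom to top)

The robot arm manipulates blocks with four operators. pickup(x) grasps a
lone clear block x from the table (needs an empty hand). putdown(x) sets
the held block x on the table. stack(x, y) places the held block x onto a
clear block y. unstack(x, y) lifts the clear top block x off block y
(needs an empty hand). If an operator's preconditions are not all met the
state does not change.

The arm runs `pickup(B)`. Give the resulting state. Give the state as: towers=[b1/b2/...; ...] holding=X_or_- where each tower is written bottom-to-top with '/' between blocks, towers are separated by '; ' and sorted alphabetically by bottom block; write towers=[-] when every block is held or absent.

before: towers=[A/F/C; B; D; E/G] holding=-
pre[pickup(B)]: clear(B) ok, ontable(B) ok, handempty ok
all met → apply pickup(B)
after:  towers=[A/F/C; D; E/G] holding=B

towers=[A/F/C; D; E/G] holding=B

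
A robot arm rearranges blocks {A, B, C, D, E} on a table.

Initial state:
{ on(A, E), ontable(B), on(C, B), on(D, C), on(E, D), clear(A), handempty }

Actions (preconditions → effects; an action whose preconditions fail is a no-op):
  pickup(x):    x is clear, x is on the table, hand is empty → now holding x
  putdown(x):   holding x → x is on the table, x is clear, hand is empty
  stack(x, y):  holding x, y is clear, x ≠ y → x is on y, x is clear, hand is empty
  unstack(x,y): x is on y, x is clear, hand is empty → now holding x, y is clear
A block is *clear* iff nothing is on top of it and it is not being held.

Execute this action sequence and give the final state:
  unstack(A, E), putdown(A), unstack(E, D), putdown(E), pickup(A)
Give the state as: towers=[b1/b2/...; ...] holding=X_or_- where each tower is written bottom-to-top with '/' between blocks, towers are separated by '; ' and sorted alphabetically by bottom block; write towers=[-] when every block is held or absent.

step 1 (unstack(A, E)): towers=[B/C/D/E] holding=A
step 2 (putdown(A)): towers=[A; B/C/D/E] holding=-
step 3 (unstack(E, D)): towers=[A; B/C/D] holding=E
step 4 (putdown(E)): towers=[A; B/C/D; E] holding=-
step 5 (pickup(A)): towers=[B/C/D; E] holding=A

towers=[B/C/D; E] holding=A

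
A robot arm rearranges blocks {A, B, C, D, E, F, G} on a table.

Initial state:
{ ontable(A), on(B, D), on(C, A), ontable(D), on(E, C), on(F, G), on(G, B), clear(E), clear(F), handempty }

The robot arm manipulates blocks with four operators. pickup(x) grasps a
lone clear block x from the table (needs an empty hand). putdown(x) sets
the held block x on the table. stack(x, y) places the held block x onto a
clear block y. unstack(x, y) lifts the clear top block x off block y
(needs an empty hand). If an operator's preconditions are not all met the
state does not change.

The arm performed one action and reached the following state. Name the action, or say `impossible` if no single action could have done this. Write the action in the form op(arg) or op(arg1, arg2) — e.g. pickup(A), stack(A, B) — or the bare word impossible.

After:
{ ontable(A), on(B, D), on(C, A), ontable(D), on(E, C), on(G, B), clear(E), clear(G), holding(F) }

target: towers=[A/C/E; D/B/G] holding=F
     unstack(F, G) → towers=[A/C/E; D/B/G] holding=F  ← match
     unstack(E, C) → towers=[A/C; D/B/G/F] holding=E

unstack(F, G)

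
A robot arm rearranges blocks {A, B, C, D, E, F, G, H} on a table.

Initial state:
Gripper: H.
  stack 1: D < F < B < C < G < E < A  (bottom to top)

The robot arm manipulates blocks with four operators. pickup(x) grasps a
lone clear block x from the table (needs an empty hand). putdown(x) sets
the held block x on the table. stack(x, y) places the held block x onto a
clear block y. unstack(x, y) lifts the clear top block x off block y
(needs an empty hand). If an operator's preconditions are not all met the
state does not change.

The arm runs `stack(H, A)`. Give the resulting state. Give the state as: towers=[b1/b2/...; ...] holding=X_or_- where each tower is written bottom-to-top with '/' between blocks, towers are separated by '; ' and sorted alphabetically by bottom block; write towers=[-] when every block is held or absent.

before: towers=[D/F/B/C/G/E/A] holding=H
pre[stack(H, A)]: holding(H) ✓, clear(A) ✓, H≠A ✓
all met → apply stack(H, A)
after:  towers=[D/F/B/C/G/E/A/H] holding=-

towers=[D/F/B/C/G/E/A/H] holding=-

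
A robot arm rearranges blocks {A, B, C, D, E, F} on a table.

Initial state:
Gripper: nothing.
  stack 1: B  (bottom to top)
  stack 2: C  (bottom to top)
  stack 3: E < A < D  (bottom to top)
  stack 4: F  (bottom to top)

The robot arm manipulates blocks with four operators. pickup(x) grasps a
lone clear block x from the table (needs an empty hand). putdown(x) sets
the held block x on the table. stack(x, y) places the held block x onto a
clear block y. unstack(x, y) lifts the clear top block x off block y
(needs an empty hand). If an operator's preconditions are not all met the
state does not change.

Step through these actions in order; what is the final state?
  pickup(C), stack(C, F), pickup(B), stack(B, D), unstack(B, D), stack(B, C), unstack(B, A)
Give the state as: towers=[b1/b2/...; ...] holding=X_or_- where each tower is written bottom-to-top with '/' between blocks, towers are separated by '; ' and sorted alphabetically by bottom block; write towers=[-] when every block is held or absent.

towers=[E/A/D; F/C/B] holding=-

step 1 (pickup(C)): towers=[B; E/A/D; F] holding=C
step 2 (stack(C, F)): towers=[B; E/A/D; F/C] holding=-
step 3 (pickup(B)): towers=[E/A/D; F/C] holding=B
step 4 (stack(B, D)): towers=[E/A/D/B; F/C] holding=-
step 5 (unstack(B, D)): towers=[E/A/D; F/C] holding=B
step 6 (stack(B, C)): towers=[E/A/D; F/C/B] holding=-
step 7 (unstack(B, A)) [no-op]: towers=[E/A/D; F/C/B] holding=-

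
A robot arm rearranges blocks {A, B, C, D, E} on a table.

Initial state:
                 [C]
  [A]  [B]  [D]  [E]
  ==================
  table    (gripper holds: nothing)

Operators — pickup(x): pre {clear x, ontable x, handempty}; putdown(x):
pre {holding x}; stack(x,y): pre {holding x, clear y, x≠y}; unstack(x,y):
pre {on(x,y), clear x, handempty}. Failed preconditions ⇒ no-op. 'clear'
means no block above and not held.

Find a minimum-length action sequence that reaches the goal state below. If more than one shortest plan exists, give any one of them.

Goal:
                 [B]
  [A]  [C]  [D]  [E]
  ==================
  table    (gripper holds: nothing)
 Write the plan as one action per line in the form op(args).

step 1 (unstack(C, E)): towers=[A; B; D; E] holding=C
step 2 (putdown(C)): towers=[A; B; C; D; E] holding=-
step 3 (pickup(B)): towers=[A; C; D; E] holding=B
step 4 (stack(B, E)): towers=[A; C; D; E/B] holding=-
goal check: towers=[A; C; D; E/B] holding=- — reached (length 4, optimal by BFS)

unstack(C, E)
putdown(C)
pickup(B)
stack(B, E)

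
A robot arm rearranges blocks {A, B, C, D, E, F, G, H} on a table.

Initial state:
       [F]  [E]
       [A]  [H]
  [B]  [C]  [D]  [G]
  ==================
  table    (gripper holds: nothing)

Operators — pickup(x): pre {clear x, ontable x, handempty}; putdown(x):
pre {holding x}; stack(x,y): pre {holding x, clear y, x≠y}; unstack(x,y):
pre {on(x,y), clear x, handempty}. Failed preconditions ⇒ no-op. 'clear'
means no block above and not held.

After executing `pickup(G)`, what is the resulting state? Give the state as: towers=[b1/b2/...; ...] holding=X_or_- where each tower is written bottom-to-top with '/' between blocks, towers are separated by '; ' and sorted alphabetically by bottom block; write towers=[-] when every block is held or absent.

towers=[B; C/A/F; D/H/E] holding=G

before: towers=[B; C/A/F; D/H/E; G] holding=-
pre[pickup(G)]: clear(G) ok, ontable(G) ok, handempty ok
all met → apply pickup(G)
after:  towers=[B; C/A/F; D/H/E] holding=G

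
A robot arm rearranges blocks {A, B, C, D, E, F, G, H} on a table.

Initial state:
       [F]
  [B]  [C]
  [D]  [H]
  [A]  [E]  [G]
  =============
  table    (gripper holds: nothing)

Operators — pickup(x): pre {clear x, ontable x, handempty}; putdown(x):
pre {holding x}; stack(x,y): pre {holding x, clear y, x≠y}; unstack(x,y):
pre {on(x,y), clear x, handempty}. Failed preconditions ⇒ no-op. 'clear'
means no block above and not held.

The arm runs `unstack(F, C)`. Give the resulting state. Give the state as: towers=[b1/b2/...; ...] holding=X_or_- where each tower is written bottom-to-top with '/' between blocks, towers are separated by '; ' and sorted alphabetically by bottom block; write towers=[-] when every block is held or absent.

towers=[A/D/B; E/H/C; G] holding=F

before: towers=[A/D/B; E/H/C/F; G] holding=-
pre[unstack(F, C)]: on(F,C) ✓, clear(F) ✓, handempty ✓
all met → apply unstack(F, C)
after:  towers=[A/D/B; E/H/C; G] holding=F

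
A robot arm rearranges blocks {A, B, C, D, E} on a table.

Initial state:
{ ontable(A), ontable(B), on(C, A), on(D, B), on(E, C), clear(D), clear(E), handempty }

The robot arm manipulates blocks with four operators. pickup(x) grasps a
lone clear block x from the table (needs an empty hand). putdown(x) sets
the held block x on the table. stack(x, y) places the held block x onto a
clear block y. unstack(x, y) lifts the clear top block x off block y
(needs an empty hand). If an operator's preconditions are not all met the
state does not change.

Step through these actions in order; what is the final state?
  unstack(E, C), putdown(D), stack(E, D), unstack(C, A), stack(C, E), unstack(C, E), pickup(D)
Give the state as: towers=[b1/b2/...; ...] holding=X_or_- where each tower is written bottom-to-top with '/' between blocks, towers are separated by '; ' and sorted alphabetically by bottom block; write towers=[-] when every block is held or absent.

towers=[A; B/D/E] holding=C

step 1 (unstack(E, C)): towers=[A/C; B/D] holding=E
step 2 (putdown(D)) [no-op]: towers=[A/C; B/D] holding=E
step 3 (stack(E, D)): towers=[A/C; B/D/E] holding=-
step 4 (unstack(C, A)): towers=[A; B/D/E] holding=C
step 5 (stack(C, E)): towers=[A; B/D/E/C] holding=-
step 6 (unstack(C, E)): towers=[A; B/D/E] holding=C
step 7 (pickup(D)) [no-op]: towers=[A; B/D/E] holding=C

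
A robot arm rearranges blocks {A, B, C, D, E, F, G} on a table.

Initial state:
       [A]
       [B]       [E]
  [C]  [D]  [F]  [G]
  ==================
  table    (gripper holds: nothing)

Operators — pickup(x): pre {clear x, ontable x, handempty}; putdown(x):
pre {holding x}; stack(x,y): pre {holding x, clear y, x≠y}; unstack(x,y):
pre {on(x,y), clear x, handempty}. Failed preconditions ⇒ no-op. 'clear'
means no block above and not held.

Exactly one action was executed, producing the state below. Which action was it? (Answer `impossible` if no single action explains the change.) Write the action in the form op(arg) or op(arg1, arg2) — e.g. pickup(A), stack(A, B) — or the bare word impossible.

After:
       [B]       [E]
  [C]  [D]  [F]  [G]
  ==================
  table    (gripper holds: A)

target: towers=[C; D/B; F; G/E] holding=A
         pickup(F) → towers=[C; D/B/A; G/E] holding=F
     unstack(A, B) → towers=[C; D/B; F; G/E] holding=A  ← match
     unstack(E, G) → towers=[C; D/B/A; F; G] holding=E
         pickup(C) → towers=[D/B/A; F; G/E] holding=C

unstack(A, B)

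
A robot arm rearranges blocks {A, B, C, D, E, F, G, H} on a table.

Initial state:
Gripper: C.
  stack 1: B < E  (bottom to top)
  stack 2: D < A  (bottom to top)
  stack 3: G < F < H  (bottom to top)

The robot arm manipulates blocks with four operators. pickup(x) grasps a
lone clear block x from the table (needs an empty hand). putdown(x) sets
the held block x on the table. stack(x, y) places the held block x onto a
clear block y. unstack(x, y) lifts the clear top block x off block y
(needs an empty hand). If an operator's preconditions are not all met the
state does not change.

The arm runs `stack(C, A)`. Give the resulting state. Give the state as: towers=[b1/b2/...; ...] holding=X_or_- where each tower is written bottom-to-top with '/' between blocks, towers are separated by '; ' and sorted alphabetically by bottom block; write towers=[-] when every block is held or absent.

towers=[B/E; D/A/C; G/F/H] holding=-

before: towers=[B/E; D/A; G/F/H] holding=C
pre[stack(C, A)]: holding(C) ✓, clear(A) ✓, C≠A ✓
all met → apply stack(C, A)
after:  towers=[B/E; D/A/C; G/F/H] holding=-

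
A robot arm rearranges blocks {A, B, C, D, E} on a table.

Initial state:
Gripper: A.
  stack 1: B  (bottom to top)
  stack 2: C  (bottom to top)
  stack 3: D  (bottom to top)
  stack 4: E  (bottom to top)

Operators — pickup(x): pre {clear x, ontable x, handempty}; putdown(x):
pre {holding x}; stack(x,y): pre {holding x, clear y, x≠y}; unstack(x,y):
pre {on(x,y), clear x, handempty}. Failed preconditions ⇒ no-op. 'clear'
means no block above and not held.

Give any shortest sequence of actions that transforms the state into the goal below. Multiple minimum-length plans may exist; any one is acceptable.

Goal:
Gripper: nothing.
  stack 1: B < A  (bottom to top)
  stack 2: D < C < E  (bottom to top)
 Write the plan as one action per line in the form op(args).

stack(A, B)
pickup(C)
stack(C, D)
pickup(E)
stack(E, C)

step 1 (stack(A, B)): towers=[B/A; C; D; E] holding=-
step 2 (pickup(C)): towers=[B/A; D; E] holding=C
step 3 (stack(C, D)): towers=[B/A; D/C; E] holding=-
step 4 (pickup(E)): towers=[B/A; D/C] holding=E
step 5 (stack(E, C)): towers=[B/A; D/C/E] holding=-
goal check: towers=[B/A; D/C/E] holding=- — reached (length 5, optimal by BFS)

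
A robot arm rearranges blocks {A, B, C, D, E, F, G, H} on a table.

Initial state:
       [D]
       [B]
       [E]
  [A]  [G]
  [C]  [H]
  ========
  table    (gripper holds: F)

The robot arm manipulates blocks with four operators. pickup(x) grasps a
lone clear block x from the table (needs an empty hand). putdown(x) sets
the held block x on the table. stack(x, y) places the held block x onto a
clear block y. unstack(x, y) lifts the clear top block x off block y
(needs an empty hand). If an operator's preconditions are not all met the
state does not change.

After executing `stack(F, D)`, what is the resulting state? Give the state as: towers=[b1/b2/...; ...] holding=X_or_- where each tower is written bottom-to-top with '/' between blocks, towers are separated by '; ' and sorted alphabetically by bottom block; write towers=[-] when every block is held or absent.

towers=[C/A; H/G/E/B/D/F] holding=-

before: towers=[C/A; H/G/E/B/D] holding=F
pre[stack(F, D)]: holding(F) ✓, clear(D) ✓, F≠D ✓
all met → apply stack(F, D)
after:  towers=[C/A; H/G/E/B/D/F] holding=-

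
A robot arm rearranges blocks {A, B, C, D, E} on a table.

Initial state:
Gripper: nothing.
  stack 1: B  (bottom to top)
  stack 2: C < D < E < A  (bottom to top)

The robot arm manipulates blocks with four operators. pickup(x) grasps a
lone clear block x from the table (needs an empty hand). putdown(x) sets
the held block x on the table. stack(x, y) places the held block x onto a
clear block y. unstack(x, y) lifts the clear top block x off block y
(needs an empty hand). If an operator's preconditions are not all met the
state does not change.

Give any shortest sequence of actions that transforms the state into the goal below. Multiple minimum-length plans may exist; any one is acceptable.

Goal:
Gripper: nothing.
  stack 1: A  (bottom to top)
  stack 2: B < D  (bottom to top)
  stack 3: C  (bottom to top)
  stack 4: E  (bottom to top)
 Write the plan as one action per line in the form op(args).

step 1 (unstack(A, E)): towers=[B; C/D/E] holding=A
step 2 (putdown(A)): towers=[A; B; C/D/E] holding=-
step 3 (unstack(E, D)): towers=[A; B; C/D] holding=E
step 4 (putdown(E)): towers=[A; B; C/D; E] holding=-
step 5 (unstack(D, C)): towers=[A; B; C; E] holding=D
step 6 (stack(D, B)): towers=[A; B/D; C; E] holding=-
goal check: towers=[A; B/D; C; E] holding=- — reached (length 6, optimal by BFS)

unstack(A, E)
putdown(A)
unstack(E, D)
putdown(E)
unstack(D, C)
stack(D, B)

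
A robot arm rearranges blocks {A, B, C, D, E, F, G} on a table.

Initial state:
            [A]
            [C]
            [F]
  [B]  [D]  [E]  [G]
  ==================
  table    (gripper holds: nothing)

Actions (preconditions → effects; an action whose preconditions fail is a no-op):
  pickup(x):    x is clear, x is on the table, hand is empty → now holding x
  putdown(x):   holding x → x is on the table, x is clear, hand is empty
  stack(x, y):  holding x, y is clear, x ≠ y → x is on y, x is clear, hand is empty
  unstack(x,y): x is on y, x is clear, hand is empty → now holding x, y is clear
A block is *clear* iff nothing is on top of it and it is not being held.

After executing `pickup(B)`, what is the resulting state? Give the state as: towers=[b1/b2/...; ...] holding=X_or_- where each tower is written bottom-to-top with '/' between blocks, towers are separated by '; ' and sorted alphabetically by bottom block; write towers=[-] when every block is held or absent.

before: towers=[B; D; E/F/C/A; G] holding=-
pre[pickup(B)]: clear(B) yes, ontable(B) yes, handempty yes
all met → apply pickup(B)
after:  towers=[D; E/F/C/A; G] holding=B

towers=[D; E/F/C/A; G] holding=B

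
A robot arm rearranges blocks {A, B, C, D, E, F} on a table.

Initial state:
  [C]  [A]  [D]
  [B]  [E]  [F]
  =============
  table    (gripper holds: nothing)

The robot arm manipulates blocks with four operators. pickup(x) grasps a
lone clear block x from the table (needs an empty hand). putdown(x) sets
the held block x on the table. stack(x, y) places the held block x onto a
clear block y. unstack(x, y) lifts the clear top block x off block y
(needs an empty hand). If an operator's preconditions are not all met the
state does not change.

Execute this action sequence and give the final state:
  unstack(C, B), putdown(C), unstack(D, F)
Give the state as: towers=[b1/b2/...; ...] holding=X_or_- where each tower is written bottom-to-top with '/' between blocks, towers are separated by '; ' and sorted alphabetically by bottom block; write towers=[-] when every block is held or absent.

step 1 (unstack(C, B)): towers=[B; E/A; F/D] holding=C
step 2 (putdown(C)): towers=[B; C; E/A; F/D] holding=-
step 3 (unstack(D, F)): towers=[B; C; E/A; F] holding=D

towers=[B; C; E/A; F] holding=D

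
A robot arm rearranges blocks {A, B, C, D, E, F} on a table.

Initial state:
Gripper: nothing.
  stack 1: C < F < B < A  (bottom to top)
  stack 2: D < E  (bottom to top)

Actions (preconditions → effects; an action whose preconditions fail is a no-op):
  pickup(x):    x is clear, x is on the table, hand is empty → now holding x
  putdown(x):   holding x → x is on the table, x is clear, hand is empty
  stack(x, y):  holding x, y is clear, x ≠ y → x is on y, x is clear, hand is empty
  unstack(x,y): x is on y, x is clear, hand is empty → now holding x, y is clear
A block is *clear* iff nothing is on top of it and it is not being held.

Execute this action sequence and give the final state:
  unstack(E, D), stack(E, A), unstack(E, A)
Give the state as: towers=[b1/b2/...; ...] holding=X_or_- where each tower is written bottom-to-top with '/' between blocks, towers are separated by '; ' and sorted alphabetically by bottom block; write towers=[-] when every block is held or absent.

step 1 (unstack(E, D)): towers=[C/F/B/A; D] holding=E
step 2 (stack(E, A)): towers=[C/F/B/A/E; D] holding=-
step 3 (unstack(E, A)): towers=[C/F/B/A; D] holding=E

towers=[C/F/B/A; D] holding=E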